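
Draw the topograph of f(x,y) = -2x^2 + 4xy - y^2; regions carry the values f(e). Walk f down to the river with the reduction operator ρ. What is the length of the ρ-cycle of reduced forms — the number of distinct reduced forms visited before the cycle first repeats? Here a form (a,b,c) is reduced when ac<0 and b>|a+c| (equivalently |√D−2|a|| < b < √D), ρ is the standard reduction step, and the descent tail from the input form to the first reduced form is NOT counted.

D = 8, ⌊√D⌋ = 2
descent: ρ → (-1,2,1)  [lands on river]
river: ρ → (1,2,-1)
ρ-cycle length = 2 (tail of 1 descent step not counted)

2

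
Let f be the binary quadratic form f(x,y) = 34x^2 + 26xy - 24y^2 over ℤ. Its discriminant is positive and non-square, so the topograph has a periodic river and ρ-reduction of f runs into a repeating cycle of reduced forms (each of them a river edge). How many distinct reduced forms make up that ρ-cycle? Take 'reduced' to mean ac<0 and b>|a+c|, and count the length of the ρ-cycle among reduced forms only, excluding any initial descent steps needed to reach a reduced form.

D = 3940, ⌊√D⌋ = 62
river: ρ → (-24,22,36)
river: ρ → (36,50,-10)
river: ρ → (-10,50,36)
river: ρ → (36,22,-24)
river: ρ → (-24,26,34)
river: ρ → (34,42,-16)
river: ρ → (-16,54,16)
river: ρ → (16,42,-34)
river: ρ → (-34,26,24)
river: ρ → (24,22,-36)
river: ρ → (-36,50,10)
river: ρ → (10,50,-36)
river: ρ → (-36,22,24)
river: ρ → (24,26,-34)
river: ρ → (-34,42,16)
river: ρ → (16,54,-16)
river: ρ → (-16,42,34)
river: ρ → (34,26,-24)
ρ-cycle length = 18 (tail of 0 descent steps not counted)

18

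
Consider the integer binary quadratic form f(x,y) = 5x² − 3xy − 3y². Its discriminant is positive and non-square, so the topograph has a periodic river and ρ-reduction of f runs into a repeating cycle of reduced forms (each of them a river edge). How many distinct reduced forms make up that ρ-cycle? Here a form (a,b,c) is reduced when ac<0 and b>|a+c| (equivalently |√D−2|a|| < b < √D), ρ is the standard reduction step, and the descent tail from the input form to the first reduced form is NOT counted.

D = 69, ⌊√D⌋ = 8
descent: ρ → (-3,3,5)  [lands on river]
river: ρ → (5,7,-1)
river: ρ → (-1,7,5)
river: ρ → (5,3,-3)
ρ-cycle length = 4 (tail of 1 descent step not counted)

4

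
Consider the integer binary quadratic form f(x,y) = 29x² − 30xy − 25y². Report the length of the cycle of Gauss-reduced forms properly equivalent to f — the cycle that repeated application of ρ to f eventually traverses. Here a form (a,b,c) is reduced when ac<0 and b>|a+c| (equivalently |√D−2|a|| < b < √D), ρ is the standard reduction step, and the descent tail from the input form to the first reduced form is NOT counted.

D = 3800, ⌊√D⌋ = 61
descent: ρ → (-25,30,29)  [lands on river]
river: ρ → (29,28,-26)
river: ρ → (-26,24,31)
river: ρ → (31,38,-19)
river: ρ → (-19,38,31)
river: ρ → (31,24,-26)
river: ρ → (-26,28,29)
river: ρ → (29,30,-25)
river: ρ → (-25,20,34)
river: ρ → (34,48,-11)
river: ρ → (-11,40,50)
river: ρ → (50,60,-1)
river: ρ → (-1,60,50)
river: ρ → (50,40,-11)
river: ρ → (-11,48,34)
river: ρ → (34,20,-25)
ρ-cycle length = 16 (tail of 1 descent step not counted)

16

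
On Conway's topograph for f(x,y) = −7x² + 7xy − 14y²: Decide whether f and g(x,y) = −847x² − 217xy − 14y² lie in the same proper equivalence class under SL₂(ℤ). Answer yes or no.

D₁ = -343, D₂ = -343
f is negative-definite; reduce −f:
−f: translate: b→7 (≡-7 mod 14), so (7,-7,14)→(7,7,14)
−f: reduced (well bottom): (7,7,14) with a≤c, −a<b≤a
flip sign back: reduced form of f is (-7,-7,-14)
g is negative-definite; reduce −g:
−g: flip: (847,217,14)→(14,-217,847)
−g: translate: b→7 (≡-217 mod 28), so (14,-217,847)→(14,7,7)
−g: flip: (14,7,7)→(7,-7,14)
−g: translate: b→7 (≡-7 mod 14), so (7,-7,14)→(7,7,14)
−g: reduced (well bottom): (7,7,14) with a≤c, −a<b≤a
flip sign back: reduced form of g is (-7,-7,-14)
reduced forms (-7, -7, -14) vs (-7, -7, -14) ⇒ equivalent

yes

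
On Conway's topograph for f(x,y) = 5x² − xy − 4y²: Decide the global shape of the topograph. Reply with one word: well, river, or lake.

D = b²−4ac = (-1)² − 4·5·(-4) = 81
D = 9² is a perfect square ⇒ form factors over ℤ ⇒ lakes

lake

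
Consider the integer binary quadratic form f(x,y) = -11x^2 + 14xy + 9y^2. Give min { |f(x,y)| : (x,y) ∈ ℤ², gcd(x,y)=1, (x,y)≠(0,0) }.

river: ρ → (9,22,-3)
river: ρ → (-3,20,16)
river: ρ → (16,12,-7)
river: ρ → (-7,16,12)
river: ρ → (12,8,-11)
river: ρ → (-11,14,9)
closes: descent 0, river 6
min |a| on river = 3

3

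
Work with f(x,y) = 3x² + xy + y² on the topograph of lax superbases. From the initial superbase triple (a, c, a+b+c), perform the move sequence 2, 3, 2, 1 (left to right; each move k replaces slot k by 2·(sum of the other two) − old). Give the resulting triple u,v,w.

start (3,1,5) = (f(1,0),f(0,1),f(1,1))
replace slot 2: 2·(3+5) − 1 = 15 → (3,15,5)
replace slot 3: 2·(3+15) − 5 = 31 → (3,15,31)
replace slot 2: 2·(3+31) − 15 = 53 → (3,53,31)
replace slot 1: 2·(53+31) − 3 = 165 → (165,53,31)

165,53,31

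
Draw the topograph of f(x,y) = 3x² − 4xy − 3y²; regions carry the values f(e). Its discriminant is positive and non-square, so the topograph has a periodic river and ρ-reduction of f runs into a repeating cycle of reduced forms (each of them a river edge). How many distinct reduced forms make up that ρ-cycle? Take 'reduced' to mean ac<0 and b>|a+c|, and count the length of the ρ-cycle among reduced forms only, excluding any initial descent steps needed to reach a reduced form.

D = 52, ⌊√D⌋ = 7
descent: ρ → (-3,4,3)  [lands on river]
river: ρ → (3,2,-4)
river: ρ → (-4,6,1)
river: ρ → (1,6,-4)
river: ρ → (-4,2,3)
river: ρ → (3,4,-3)
river: ρ → (-3,2,4)
river: ρ → (4,6,-1)
river: ρ → (-1,6,4)
river: ρ → (4,2,-3)
ρ-cycle length = 10 (tail of 1 descent step not counted)

10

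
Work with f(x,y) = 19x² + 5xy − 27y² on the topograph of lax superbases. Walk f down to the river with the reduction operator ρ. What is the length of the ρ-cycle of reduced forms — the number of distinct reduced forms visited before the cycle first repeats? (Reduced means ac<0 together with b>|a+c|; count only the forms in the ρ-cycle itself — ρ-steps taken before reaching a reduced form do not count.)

D = 2077, ⌊√D⌋ = 45
descent: ρ → (-27,-5,19)
descent: ρ → (19,43,-3)  [lands on river]
river: ρ → (-3,41,33)
river: ρ → (33,25,-11)
river: ρ → (-11,41,9)
river: ρ → (9,31,-31)
river: ρ → (-31,31,9)
river: ρ → (9,41,-11)
river: ρ → (-11,25,33)
river: ρ → (33,41,-3)
river: ρ → (-3,43,19)
river: ρ → (19,33,-13)
river: ρ → (-13,45,1)
river: ρ → (1,45,-13)
river: ρ → (-13,33,19)
ρ-cycle length = 14 (tail of 2 descent steps not counted)

14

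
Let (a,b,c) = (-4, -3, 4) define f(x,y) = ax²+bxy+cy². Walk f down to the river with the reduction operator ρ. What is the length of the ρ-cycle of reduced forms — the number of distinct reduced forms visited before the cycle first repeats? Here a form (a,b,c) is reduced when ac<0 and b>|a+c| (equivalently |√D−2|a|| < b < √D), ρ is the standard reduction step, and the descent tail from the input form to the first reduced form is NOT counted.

D = 73, ⌊√D⌋ = 8
descent: ρ → (4,3,-4)  [lands on river]
river: ρ → (-4,5,3)
river: ρ → (3,7,-2)
river: ρ → (-2,5,6)
river: ρ → (6,7,-1)
river: ρ → (-1,7,6)
river: ρ → (6,5,-2)
river: ρ → (-2,7,3)
river: ρ → (3,5,-4)
river: ρ → (-4,3,4)
river: ρ → (4,5,-3)
river: ρ → (-3,7,2)
river: ρ → (2,5,-6)
river: ρ → (-6,7,1)
river: ρ → (1,7,-6)
river: ρ → (-6,5,2)
river: ρ → (2,7,-3)
river: ρ → (-3,5,4)
ρ-cycle length = 18 (tail of 1 descent step not counted)

18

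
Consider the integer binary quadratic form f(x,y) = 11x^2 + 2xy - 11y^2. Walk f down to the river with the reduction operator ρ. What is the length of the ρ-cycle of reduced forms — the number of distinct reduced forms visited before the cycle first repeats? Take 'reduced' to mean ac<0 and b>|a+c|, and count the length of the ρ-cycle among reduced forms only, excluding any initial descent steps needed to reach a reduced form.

D = 488, ⌊√D⌋ = 22
river: ρ → (-11,20,2)
river: ρ → (2,20,-11)
river: ρ → (-11,2,11)
river: ρ → (11,20,-2)
river: ρ → (-2,20,11)
river: ρ → (11,2,-11)
ρ-cycle length = 6 (tail of 0 descent steps not counted)

6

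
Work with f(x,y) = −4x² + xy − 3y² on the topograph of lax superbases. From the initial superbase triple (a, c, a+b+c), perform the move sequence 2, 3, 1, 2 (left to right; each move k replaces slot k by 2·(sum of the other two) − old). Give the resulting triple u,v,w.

start (-4,-3,-6) = (f(1,0),f(0,1),f(1,1))
replace slot 2: 2·((-4)+(-6)) − (-3) = -17 → (-4,-17,-6)
replace slot 3: 2·((-4)+(-17)) − (-6) = -36 → (-4,-17,-36)
replace slot 1: 2·((-17)+(-36)) − (-4) = -102 → (-102,-17,-36)
replace slot 2: 2·((-102)+(-36)) − (-17) = -259 → (-102,-259,-36)

-102,-259,-36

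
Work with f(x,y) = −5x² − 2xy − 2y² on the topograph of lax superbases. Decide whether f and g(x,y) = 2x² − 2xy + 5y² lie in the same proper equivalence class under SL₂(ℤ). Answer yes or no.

D₁ = -36, D₂ = -36
f is negative-definite; reduce −f:
−f: flip: (5,2,2)→(2,-2,5)
−f: translate: b→2 (≡-2 mod 4), so (2,-2,5)→(2,2,5)
−f: reduced (well bottom): (2,2,5) with a≤c, −a<b≤a
flip sign back: reduced form of f is (-2,-2,-5)
g: translate: b→2 (≡-2 mod 4), so (2,-2,5)→(2,2,5)
g: reduced (well bottom): (2,2,5) with a≤c, −a<b≤a
reduced forms (-2, -2, -5) vs (2, 2, 5) ⇒ inequivalent

no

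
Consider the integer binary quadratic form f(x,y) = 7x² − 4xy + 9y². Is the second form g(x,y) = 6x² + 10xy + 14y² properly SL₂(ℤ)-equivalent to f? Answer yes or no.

D₁ = -236, D₂ = -236
f: reduced (well bottom): (7,-4,9) with a≤c, −a<b≤a
g: translate: b→-2 (≡10 mod 12), so (6,10,14)→(6,-2,10)
g: reduced (well bottom): (6,-2,10) with a≤c, −a<b≤a
reduced forms (7, -4, 9) vs (6, -2, 10) ⇒ inequivalent

no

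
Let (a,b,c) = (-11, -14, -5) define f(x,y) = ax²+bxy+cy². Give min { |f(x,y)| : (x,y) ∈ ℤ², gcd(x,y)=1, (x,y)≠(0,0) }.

translate: b→-8 (≡14 mod 22), so (11,14,5)→(11,-8,2)
flip: (11,-8,2)→(2,8,11)
translate: b→0 (≡8 mod 4), so (2,8,11)→(2,0,3)
reduced (well bottom): (2,0,3) with a≤c, −a<b≤a
well minimum |f| = |-2| = 2 (negative-definite)

2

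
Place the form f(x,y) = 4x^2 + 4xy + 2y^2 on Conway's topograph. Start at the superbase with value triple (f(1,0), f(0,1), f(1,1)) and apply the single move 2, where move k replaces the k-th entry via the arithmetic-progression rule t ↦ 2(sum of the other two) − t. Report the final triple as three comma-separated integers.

start (4,2,10) = (f(1,0),f(0,1),f(1,1))
replace slot 2: 2·(4+10) − 2 = 26 → (4,26,10)

4,26,10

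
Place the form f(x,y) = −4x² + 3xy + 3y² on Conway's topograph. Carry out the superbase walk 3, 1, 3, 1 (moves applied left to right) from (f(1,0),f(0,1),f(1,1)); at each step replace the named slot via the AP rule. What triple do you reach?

start (-4,3,2) = (f(1,0),f(0,1),f(1,1))
replace slot 3: 2·((-4)+3) − 2 = -4 → (-4,3,-4)
replace slot 1: 2·(3+(-4)) − (-4) = 2 → (2,3,-4)
replace slot 3: 2·(2+3) − (-4) = 14 → (2,3,14)
replace slot 1: 2·(3+14) − 2 = 32 → (32,3,14)

32,3,14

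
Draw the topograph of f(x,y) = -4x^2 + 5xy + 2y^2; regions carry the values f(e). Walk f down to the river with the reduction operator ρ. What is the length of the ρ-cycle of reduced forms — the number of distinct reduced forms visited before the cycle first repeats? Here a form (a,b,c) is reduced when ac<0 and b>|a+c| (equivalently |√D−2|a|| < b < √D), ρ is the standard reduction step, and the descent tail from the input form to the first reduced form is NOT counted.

D = 57, ⌊√D⌋ = 7
river: ρ → (2,7,-1)
river: ρ → (-1,7,2)
river: ρ → (2,5,-4)
river: ρ → (-4,3,3)
river: ρ → (3,3,-4)
river: ρ → (-4,5,2)
ρ-cycle length = 6 (tail of 0 descent steps not counted)

6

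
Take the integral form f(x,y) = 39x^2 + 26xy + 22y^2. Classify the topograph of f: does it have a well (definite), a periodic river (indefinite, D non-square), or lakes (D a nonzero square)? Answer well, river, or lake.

D = b²−4ac = 26² − 4·39·22 = -2756
D < 0 ⇒ definite ⇒ every region one sign ⇒ single well

well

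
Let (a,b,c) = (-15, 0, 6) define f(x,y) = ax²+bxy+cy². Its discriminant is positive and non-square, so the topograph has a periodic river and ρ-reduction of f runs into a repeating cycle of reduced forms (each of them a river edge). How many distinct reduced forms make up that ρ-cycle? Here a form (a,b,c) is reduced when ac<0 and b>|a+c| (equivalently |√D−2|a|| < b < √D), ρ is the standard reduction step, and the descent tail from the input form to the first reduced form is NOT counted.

D = 360, ⌊√D⌋ = 18
descent: ρ → (6,12,-9)  [lands on river]
river: ρ → (-9,6,9)
river: ρ → (9,12,-6)
river: ρ → (-6,12,9)
river: ρ → (9,6,-9)
river: ρ → (-9,12,6)
ρ-cycle length = 6 (tail of 1 descent step not counted)

6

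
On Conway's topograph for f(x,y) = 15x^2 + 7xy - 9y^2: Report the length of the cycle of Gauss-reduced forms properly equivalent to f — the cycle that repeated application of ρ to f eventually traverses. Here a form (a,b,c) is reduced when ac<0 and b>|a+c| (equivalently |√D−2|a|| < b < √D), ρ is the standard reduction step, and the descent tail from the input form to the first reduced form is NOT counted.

D = 589, ⌊√D⌋ = 24
river: ρ → (-9,11,13)
river: ρ → (13,15,-7)
river: ρ → (-7,13,15)
river: ρ → (15,17,-5)
river: ρ → (-5,23,3)
river: ρ → (3,19,-19)
river: ρ → (-19,19,3)
river: ρ → (3,23,-5)
river: ρ → (-5,17,15)
river: ρ → (15,13,-7)
river: ρ → (-7,15,13)
river: ρ → (13,11,-9)
river: ρ → (-9,7,15)
river: ρ → (15,23,-1)
river: ρ → (-1,23,15)
river: ρ → (15,7,-9)
ρ-cycle length = 16 (tail of 0 descent steps not counted)

16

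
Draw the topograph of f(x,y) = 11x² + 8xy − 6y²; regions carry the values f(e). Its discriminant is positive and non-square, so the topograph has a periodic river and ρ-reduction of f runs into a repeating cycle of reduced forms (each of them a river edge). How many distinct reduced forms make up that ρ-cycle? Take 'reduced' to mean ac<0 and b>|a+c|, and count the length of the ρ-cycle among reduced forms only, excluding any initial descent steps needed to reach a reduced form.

D = 328, ⌊√D⌋ = 18
river: ρ → (-6,16,3)
river: ρ → (3,14,-11)
river: ρ → (-11,8,6)
river: ρ → (6,16,-3)
river: ρ → (-3,14,11)
river: ρ → (11,8,-6)
ρ-cycle length = 6 (tail of 0 descent steps not counted)

6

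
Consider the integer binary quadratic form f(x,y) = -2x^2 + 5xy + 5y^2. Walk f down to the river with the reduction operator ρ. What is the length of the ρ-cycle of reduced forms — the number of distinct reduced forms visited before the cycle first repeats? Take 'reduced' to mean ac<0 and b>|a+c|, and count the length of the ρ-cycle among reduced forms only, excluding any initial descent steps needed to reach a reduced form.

D = 65, ⌊√D⌋ = 8
river: ρ → (5,5,-2)
river: ρ → (-2,7,2)
river: ρ → (2,5,-5)
river: ρ → (-5,5,2)
river: ρ → (2,7,-2)
river: ρ → (-2,5,5)
ρ-cycle length = 6 (tail of 0 descent steps not counted)

6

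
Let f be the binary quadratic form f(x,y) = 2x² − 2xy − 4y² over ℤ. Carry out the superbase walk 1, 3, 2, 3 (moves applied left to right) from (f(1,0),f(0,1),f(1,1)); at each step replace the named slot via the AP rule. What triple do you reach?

start (2,-4,-4) = (f(1,0),f(0,1),f(1,1))
replace slot 1: 2·((-4)+(-4)) − 2 = -18 → (-18,-4,-4)
replace slot 3: 2·((-18)+(-4)) − (-4) = -40 → (-18,-4,-40)
replace slot 2: 2·((-18)+(-40)) − (-4) = -112 → (-18,-112,-40)
replace slot 3: 2·((-18)+(-112)) − (-40) = -220 → (-18,-112,-220)

-18,-112,-220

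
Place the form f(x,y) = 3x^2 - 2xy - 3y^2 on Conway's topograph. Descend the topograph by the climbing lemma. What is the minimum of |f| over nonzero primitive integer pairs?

descent: ρ → (-3,2,3)  [lands on river]
river: ρ → (3,4,-2)
river: ρ → (-2,4,3)
river: ρ → (3,2,-3)
river: ρ → (-3,4,2)
river: ρ → (2,4,-3)
closes: descent 1, river 6
min |a| on river = 2

2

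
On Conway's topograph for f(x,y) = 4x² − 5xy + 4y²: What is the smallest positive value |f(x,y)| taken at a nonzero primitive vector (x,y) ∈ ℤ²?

translate: b→3 (≡-5 mod 8), so (4,-5,4)→(4,3,3)
flip: (4,3,3)→(3,-3,4)
translate: b→3 (≡-3 mod 6), so (3,-3,4)→(3,3,4)
reduced (well bottom): (3,3,4) with a≤c, −a<b≤a
well minimum = a = 3

3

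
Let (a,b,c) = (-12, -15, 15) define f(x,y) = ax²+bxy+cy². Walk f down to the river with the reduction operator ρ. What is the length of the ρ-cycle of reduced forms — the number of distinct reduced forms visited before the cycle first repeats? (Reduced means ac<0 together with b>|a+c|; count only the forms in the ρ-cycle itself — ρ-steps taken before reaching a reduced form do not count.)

D = 945, ⌊√D⌋ = 30
descent: ρ → (15,15,-12)  [lands on river]
river: ρ → (-12,9,18)
river: ρ → (18,27,-3)
river: ρ → (-3,27,18)
river: ρ → (18,9,-12)
river: ρ → (-12,15,15)
ρ-cycle length = 6 (tail of 1 descent step not counted)

6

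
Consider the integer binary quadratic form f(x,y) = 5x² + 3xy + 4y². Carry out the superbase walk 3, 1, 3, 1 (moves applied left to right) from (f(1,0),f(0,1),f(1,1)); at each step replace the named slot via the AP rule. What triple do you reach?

start (5,4,12) = (f(1,0),f(0,1),f(1,1))
replace slot 3: 2·(5+4) − 12 = 6 → (5,4,6)
replace slot 1: 2·(4+6) − 5 = 15 → (15,4,6)
replace slot 3: 2·(15+4) − 6 = 32 → (15,4,32)
replace slot 1: 2·(4+32) − 15 = 57 → (57,4,32)

57,4,32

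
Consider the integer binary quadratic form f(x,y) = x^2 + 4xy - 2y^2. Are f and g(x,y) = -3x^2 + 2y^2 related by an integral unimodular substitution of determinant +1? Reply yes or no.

D₁ = 24, D₂ = 24
river cycle of f (length 2): (-2, 4, 1), (1, 4, -2)
river cycle of g (length 2): (2, 4, -1), (-1, 4, 2)
cycles differ ⇒ inequivalent

no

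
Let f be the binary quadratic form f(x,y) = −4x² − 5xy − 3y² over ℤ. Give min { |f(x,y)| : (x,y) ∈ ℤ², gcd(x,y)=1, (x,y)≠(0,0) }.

translate: b→-3 (≡5 mod 8), so (4,5,3)→(4,-3,2)
flip: (4,-3,2)→(2,3,4)
translate: b→-1 (≡3 mod 4), so (2,3,4)→(2,-1,3)
reduced (well bottom): (2,-1,3) with a≤c, −a<b≤a
well minimum |f| = |-2| = 2 (negative-definite)

2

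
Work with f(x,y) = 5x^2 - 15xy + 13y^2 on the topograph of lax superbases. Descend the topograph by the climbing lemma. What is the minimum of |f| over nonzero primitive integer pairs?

translate: b→5 (≡-15 mod 10), so (5,-15,13)→(5,5,3)
flip: (5,5,3)→(3,-5,5)
translate: b→1 (≡-5 mod 6), so (3,-5,5)→(3,1,3)
reduced (well bottom): (3,1,3) with a≤c, −a<b≤a
well minimum = a = 3

3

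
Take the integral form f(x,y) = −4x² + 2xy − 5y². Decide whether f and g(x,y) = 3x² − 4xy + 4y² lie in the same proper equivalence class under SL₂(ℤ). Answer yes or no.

D₁ = -76, D₂ = -32
discriminants differ ⇒ not SL₂(ℤ)-equivalent

no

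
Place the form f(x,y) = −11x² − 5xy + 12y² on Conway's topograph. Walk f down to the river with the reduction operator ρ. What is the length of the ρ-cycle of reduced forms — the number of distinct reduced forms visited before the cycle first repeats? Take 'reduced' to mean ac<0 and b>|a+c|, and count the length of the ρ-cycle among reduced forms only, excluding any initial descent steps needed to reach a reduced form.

D = 553, ⌊√D⌋ = 23
descent: ρ → (12,5,-11)  [lands on river]
river: ρ → (-11,17,6)
river: ρ → (6,19,-8)
river: ρ → (-8,13,12)
river: ρ → (12,11,-9)
river: ρ → (-9,7,14)
river: ρ → (14,21,-2)
river: ρ → (-2,23,3)
river: ρ → (3,19,-16)
river: ρ → (-16,13,6)
river: ρ → (6,23,-1)
river: ρ → (-1,23,6)
river: ρ → (6,13,-16)
river: ρ → (-16,19,3)
river: ρ → (3,23,-2)
river: ρ → (-2,21,14)
river: ρ → (14,7,-9)
river: ρ → (-9,11,12)
river: ρ → (12,13,-8)
river: ρ → (-8,19,6)
river: ρ → (6,17,-11)
river: ρ → (-11,5,12)
river: ρ → (12,19,-4)
river: ρ → (-4,21,7)
river: ρ → (7,21,-4)
river: ρ → (-4,19,12)
ρ-cycle length = 26 (tail of 1 descent step not counted)

26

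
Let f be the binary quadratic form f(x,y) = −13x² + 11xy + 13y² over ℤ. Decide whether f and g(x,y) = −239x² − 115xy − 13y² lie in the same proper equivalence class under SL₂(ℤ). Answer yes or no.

D₁ = 797, D₂ = 797
river cycle of f (length 14): (13, 15, -11), (-11, 7, 17), (17, 27, -1), (-1, 27, 17), (17, 7, -11), (-11, 15, 13), (13, 11, -13), (-13, 15, 11), (11, 7, -17), (-17, 27, 1), … (4 more)
river cycle of g (length 14): (-13, 11, 13), (13, 15, -11), (-11, 7, 17), (17, 27, -1), (-1, 27, 17), (17, 7, -11), (-11, 15, 13), (13, 11, -13), (-13, 15, 11), (11, 7, -17), … (4 more)
cycles coincide ⇒ equivalent

yes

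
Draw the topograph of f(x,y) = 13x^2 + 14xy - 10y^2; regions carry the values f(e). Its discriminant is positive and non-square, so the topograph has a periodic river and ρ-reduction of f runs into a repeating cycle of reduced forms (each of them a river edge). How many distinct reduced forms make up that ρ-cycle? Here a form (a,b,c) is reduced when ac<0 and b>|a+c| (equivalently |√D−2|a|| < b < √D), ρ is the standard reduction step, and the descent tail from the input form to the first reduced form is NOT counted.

D = 716, ⌊√D⌋ = 26
river: ρ → (-10,26,1)
river: ρ → (1,26,-10)
river: ρ → (-10,14,13)
river: ρ → (13,12,-11)
river: ρ → (-11,10,14)
river: ρ → (14,18,-7)
river: ρ → (-7,24,5)
river: ρ → (5,26,-2)
river: ρ → (-2,26,5)
river: ρ → (5,24,-7)
river: ρ → (-7,18,14)
river: ρ → (14,10,-11)
river: ρ → (-11,12,13)
river: ρ → (13,14,-10)
ρ-cycle length = 14 (tail of 0 descent steps not counted)

14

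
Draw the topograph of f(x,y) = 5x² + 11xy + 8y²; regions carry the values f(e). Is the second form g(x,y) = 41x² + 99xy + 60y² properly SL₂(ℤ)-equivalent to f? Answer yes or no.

D₁ = -39, D₂ = -39
f: translate: b→1 (≡11 mod 10), so (5,11,8)→(5,1,2)
f: flip: (5,1,2)→(2,-1,5)
f: reduced (well bottom): (2,-1,5) with a≤c, −a<b≤a
g: translate: b→17 (≡99 mod 82), so (41,99,60)→(41,17,2)
g: flip: (41,17,2)→(2,-17,41)
g: translate: b→-1 (≡-17 mod 4), so (2,-17,41)→(2,-1,5)
g: reduced (well bottom): (2,-1,5) with a≤c, −a<b≤a
reduced forms (2, -1, 5) vs (2, -1, 5) ⇒ equivalent

yes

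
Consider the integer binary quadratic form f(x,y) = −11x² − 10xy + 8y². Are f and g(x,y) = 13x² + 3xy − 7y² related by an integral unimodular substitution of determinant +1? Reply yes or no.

D₁ = 452, D₂ = 373
discriminants differ ⇒ not SL₂(ℤ)-equivalent

no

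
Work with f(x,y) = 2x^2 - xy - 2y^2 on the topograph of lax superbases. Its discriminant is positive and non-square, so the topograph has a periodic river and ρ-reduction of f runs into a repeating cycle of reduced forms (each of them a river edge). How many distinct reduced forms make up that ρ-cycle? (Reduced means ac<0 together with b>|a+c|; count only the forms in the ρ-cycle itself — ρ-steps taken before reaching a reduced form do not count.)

D = 17, ⌊√D⌋ = 4
descent: ρ → (-2,1,2)  [lands on river]
river: ρ → (2,3,-1)
river: ρ → (-1,3,2)
river: ρ → (2,1,-2)
river: ρ → (-2,3,1)
river: ρ → (1,3,-2)
ρ-cycle length = 6 (tail of 1 descent step not counted)

6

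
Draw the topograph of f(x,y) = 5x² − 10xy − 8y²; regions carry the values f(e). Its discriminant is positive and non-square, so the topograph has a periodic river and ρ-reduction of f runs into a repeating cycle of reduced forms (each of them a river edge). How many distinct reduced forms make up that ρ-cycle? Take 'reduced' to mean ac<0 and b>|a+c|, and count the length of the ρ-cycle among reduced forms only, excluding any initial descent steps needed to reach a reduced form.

D = 260, ⌊√D⌋ = 16
descent: ρ → (-8,10,5)  [lands on river]
river: ρ → (5,10,-8)
river: ρ → (-8,6,7)
river: ρ → (7,8,-7)
river: ρ → (-7,6,8)
river: ρ → (8,10,-5)
river: ρ → (-5,10,8)
river: ρ → (8,6,-7)
river: ρ → (-7,8,7)
river: ρ → (7,6,-8)
ρ-cycle length = 10 (tail of 1 descent step not counted)

10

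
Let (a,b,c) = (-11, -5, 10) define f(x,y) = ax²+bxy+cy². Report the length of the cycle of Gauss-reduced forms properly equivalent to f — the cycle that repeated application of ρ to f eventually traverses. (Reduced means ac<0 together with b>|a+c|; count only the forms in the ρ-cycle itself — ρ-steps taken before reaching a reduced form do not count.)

D = 465, ⌊√D⌋ = 21
descent: ρ → (10,5,-11)  [lands on river]
river: ρ → (-11,17,4)
river: ρ → (4,15,-15)
river: ρ → (-15,15,4)
river: ρ → (4,17,-11)
river: ρ → (-11,5,10)
river: ρ → (10,15,-6)
river: ρ → (-6,21,1)
river: ρ → (1,21,-6)
river: ρ → (-6,15,10)
ρ-cycle length = 10 (tail of 1 descent step not counted)

10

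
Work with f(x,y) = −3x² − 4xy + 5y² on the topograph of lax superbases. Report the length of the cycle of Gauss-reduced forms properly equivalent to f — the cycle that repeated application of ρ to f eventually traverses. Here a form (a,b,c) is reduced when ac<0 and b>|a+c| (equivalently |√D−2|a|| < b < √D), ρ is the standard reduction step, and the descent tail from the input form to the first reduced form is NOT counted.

D = 76, ⌊√D⌋ = 8
descent: ρ → (5,4,-3)  [lands on river]
river: ρ → (-3,8,1)
river: ρ → (1,8,-3)
river: ρ → (-3,4,5)
river: ρ → (5,6,-2)
river: ρ → (-2,6,5)
ρ-cycle length = 6 (tail of 1 descent step not counted)

6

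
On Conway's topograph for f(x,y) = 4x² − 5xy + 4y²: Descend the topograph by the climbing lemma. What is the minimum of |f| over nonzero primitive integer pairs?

translate: b→3 (≡-5 mod 8), so (4,-5,4)→(4,3,3)
flip: (4,3,3)→(3,-3,4)
translate: b→3 (≡-3 mod 6), so (3,-3,4)→(3,3,4)
reduced (well bottom): (3,3,4) with a≤c, −a<b≤a
well minimum = a = 3

3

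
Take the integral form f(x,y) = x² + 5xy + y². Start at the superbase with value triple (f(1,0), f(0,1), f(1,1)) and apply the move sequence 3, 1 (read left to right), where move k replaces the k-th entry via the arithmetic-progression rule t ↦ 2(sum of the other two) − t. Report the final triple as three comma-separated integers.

start (1,1,7) = (f(1,0),f(0,1),f(1,1))
replace slot 3: 2·(1+1) − 7 = -3 → (1,1,-3)
replace slot 1: 2·(1+(-3)) − 1 = -5 → (-5,1,-3)

-5,1,-3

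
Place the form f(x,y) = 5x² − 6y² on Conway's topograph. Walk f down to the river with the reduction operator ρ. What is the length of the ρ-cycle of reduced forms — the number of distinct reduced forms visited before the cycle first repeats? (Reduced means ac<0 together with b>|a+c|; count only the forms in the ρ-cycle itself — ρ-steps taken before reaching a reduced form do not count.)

D = 120, ⌊√D⌋ = 10
descent: ρ → (-6,0,5)
descent: ρ → (5,10,-1)  [lands on river]
river: ρ → (-1,10,5)
ρ-cycle length = 2 (tail of 2 descent steps not counted)

2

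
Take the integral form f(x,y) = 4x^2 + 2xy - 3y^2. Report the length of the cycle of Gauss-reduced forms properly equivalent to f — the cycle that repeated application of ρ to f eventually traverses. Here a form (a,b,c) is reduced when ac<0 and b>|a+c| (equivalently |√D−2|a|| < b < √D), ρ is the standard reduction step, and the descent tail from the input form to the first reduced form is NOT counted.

D = 52, ⌊√D⌋ = 7
river: ρ → (-3,4,3)
river: ρ → (3,2,-4)
river: ρ → (-4,6,1)
river: ρ → (1,6,-4)
river: ρ → (-4,2,3)
river: ρ → (3,4,-3)
river: ρ → (-3,2,4)
river: ρ → (4,6,-1)
river: ρ → (-1,6,4)
river: ρ → (4,2,-3)
ρ-cycle length = 10 (tail of 0 descent steps not counted)

10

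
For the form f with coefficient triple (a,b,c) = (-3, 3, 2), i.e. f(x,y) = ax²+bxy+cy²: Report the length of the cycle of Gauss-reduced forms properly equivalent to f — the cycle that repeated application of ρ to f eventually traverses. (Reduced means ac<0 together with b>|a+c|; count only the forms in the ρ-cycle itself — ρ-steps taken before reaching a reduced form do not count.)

D = 33, ⌊√D⌋ = 5
river: ρ → (2,5,-1)
river: ρ → (-1,5,2)
river: ρ → (2,3,-3)
river: ρ → (-3,3,2)
ρ-cycle length = 4 (tail of 0 descent steps not counted)

4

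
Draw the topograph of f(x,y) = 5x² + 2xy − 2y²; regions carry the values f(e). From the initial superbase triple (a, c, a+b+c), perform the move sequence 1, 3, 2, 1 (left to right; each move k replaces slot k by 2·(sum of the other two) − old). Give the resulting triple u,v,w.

start (5,-2,5) = (f(1,0),f(0,1),f(1,1))
replace slot 1: 2·((-2)+5) − 5 = 1 → (1,-2,5)
replace slot 3: 2·(1+(-2)) − 5 = -7 → (1,-2,-7)
replace slot 2: 2·(1+(-7)) − (-2) = -10 → (1,-10,-7)
replace slot 1: 2·((-10)+(-7)) − 1 = -35 → (-35,-10,-7)

-35,-10,-7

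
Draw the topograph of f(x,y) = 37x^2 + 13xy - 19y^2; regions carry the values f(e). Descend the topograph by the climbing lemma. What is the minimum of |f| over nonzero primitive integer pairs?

descent: ρ → (-19,25,31)  [lands on river]
river: ρ → (31,37,-13)
river: ρ → (-13,41,25)
river: ρ → (25,9,-29)
river: ρ → (-29,49,5)
river: ρ → (5,51,-19)
closes: descent 1, river 6
min |a| on river = 5

5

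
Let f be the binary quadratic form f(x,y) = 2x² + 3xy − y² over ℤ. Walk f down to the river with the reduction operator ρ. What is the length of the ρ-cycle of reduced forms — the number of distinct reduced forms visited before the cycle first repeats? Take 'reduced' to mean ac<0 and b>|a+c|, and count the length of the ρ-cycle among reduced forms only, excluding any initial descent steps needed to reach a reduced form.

D = 17, ⌊√D⌋ = 4
river: ρ → (-1,3,2)
river: ρ → (2,1,-2)
river: ρ → (-2,3,1)
river: ρ → (1,3,-2)
river: ρ → (-2,1,2)
river: ρ → (2,3,-1)
ρ-cycle length = 6 (tail of 0 descent steps not counted)

6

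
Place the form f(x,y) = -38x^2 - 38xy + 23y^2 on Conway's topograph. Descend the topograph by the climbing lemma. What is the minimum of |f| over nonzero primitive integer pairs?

descent: ρ → (23,38,-38)  [lands on river]
river: ρ → (-38,38,23)
river: ρ → (23,54,-22)
river: ρ → (-22,34,43)
river: ρ → (43,52,-13)
river: ρ → (-13,52,43)
river: ρ → (43,34,-22)
river: ρ → (-22,54,23)
closes: descent 1, river 8
min |a| on river = 13

13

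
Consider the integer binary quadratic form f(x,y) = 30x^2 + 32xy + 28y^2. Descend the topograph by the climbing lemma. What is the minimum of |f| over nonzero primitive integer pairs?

translate: b→-28 (≡32 mod 60), so (30,32,28)→(30,-28,26)
flip: (30,-28,26)→(26,28,30)
translate: b→-24 (≡28 mod 52), so (26,28,30)→(26,-24,28)
reduced (well bottom): (26,-24,28) with a≤c, −a<b≤a
well minimum = a = 26

26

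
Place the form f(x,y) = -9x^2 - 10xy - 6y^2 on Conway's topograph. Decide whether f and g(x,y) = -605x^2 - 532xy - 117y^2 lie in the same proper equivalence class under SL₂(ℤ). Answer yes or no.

D₁ = -116, D₂ = -116
f is negative-definite; reduce −f:
−f: translate: b→-8 (≡10 mod 18), so (9,10,6)→(9,-8,5)
−f: flip: (9,-8,5)→(5,8,9)
−f: translate: b→-2 (≡8 mod 10), so (5,8,9)→(5,-2,6)
−f: reduced (well bottom): (5,-2,6) with a≤c, −a<b≤a
flip sign back: reduced form of f is (-5,2,-6)
g is negative-definite; reduce −g:
−g: flip: (605,532,117)→(117,-532,605)
−g: translate: b→-64 (≡-532 mod 234), so (117,-532,605)→(117,-64,9)
−g: flip: (117,-64,9)→(9,64,117)
−g: translate: b→-8 (≡64 mod 18), so (9,64,117)→(9,-8,5)
−g: flip: (9,-8,5)→(5,8,9)
−g: translate: b→-2 (≡8 mod 10), so (5,8,9)→(5,-2,6)
−g: reduced (well bottom): (5,-2,6) with a≤c, −a<b≤a
flip sign back: reduced form of g is (-5,2,-6)
reduced forms (-5, 2, -6) vs (-5, 2, -6) ⇒ equivalent

yes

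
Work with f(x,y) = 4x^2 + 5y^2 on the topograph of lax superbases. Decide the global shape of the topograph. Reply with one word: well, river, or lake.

D = b²−4ac = 0² − 4·4·5 = -80
D < 0 ⇒ definite ⇒ every region one sign ⇒ single well

well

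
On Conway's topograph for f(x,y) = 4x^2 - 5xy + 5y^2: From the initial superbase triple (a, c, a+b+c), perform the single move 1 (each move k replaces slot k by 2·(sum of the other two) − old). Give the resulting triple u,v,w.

start (4,5,4) = (f(1,0),f(0,1),f(1,1))
replace slot 1: 2·(5+4) − 4 = 14 → (14,5,4)

14,5,4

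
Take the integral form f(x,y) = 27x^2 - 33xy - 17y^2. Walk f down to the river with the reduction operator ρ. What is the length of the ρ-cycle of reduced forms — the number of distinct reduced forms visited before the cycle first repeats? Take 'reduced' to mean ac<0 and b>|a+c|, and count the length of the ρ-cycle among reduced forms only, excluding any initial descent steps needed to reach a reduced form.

D = 2925, ⌊√D⌋ = 54
descent: ρ → (-17,33,27)  [lands on river]
river: ρ → (27,21,-23)
river: ρ → (-23,25,25)
river: ρ → (25,25,-23)
river: ρ → (-23,21,27)
river: ρ → (27,33,-17)
river: ρ → (-17,35,25)
river: ρ → (25,15,-27)
river: ρ → (-27,39,13)
river: ρ → (13,39,-27)
river: ρ → (-27,15,25)
river: ρ → (25,35,-17)
ρ-cycle length = 12 (tail of 1 descent step not counted)

12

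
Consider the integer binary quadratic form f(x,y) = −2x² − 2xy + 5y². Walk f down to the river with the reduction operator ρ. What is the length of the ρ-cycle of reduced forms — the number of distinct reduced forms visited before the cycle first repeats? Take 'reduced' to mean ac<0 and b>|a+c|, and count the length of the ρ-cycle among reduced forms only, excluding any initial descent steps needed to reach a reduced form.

D = 44, ⌊√D⌋ = 6
descent: ρ → (5,2,-2)
descent: ρ → (-2,6,1)  [lands on river]
river: ρ → (1,6,-2)
ρ-cycle length = 2 (tail of 2 descent steps not counted)

2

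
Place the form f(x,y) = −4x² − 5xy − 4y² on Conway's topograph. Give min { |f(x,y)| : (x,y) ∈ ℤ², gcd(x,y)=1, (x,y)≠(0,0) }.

translate: b→-3 (≡5 mod 8), so (4,5,4)→(4,-3,3)
flip: (4,-3,3)→(3,3,4)
reduced (well bottom): (3,3,4) with a≤c, −a<b≤a
well minimum |f| = |-3| = 3 (negative-definite)

3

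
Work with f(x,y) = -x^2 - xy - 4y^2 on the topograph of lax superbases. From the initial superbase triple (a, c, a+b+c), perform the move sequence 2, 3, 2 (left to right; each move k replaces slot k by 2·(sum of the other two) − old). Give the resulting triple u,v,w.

start (-1,-4,-6) = (f(1,0),f(0,1),f(1,1))
replace slot 2: 2·((-1)+(-6)) − (-4) = -10 → (-1,-10,-6)
replace slot 3: 2·((-1)+(-10)) − (-6) = -16 → (-1,-10,-16)
replace slot 2: 2·((-1)+(-16)) − (-10) = -24 → (-1,-24,-16)

-1,-24,-16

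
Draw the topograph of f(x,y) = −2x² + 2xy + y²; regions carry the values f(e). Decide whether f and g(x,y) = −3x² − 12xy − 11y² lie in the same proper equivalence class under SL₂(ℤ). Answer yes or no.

D₁ = 12, D₂ = 12
river cycle of f (length 2): (1, 2, -2), (-2, 2, 1)
river cycle of g (length 2): (-2, 2, 1), (1, 2, -2)
cycles coincide ⇒ equivalent

yes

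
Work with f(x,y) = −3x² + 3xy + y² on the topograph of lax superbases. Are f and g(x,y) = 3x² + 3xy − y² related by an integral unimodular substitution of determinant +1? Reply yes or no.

D₁ = 21, D₂ = 21
river cycle of f (length 2): (1, 3, -3), (-3, 3, 1)
river cycle of g (length 2): (-1, 3, 3), (3, 3, -1)
cycles differ ⇒ inequivalent

no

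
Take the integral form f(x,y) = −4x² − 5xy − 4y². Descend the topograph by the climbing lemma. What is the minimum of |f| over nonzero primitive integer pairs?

translate: b→-3 (≡5 mod 8), so (4,5,4)→(4,-3,3)
flip: (4,-3,3)→(3,3,4)
reduced (well bottom): (3,3,4) with a≤c, −a<b≤a
well minimum |f| = |-3| = 3 (negative-definite)

3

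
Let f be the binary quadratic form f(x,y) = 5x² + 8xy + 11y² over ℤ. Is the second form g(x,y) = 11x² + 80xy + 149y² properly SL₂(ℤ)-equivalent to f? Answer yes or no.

D₁ = -156, D₂ = -156
f: translate: b→-2 (≡8 mod 10), so (5,8,11)→(5,-2,8)
f: reduced (well bottom): (5,-2,8) with a≤c, −a<b≤a
g: translate: b→-8 (≡80 mod 22), so (11,80,149)→(11,-8,5)
g: flip: (11,-8,5)→(5,8,11)
g: translate: b→-2 (≡8 mod 10), so (5,8,11)→(5,-2,8)
g: reduced (well bottom): (5,-2,8) with a≤c, −a<b≤a
reduced forms (5, -2, 8) vs (5, -2, 8) ⇒ equivalent

yes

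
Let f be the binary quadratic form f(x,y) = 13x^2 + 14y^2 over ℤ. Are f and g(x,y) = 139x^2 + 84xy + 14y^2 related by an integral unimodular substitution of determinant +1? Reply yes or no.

D₁ = -728, D₂ = -728
f: reduced (well bottom): (13,0,14) with a≤c, −a<b≤a
g: flip: (139,84,14)→(14,-84,139)
g: translate: b→0 (≡-84 mod 28), so (14,-84,139)→(14,0,13)
g: flip: (14,0,13)→(13,0,14)
g: reduced (well bottom): (13,0,14) with a≤c, −a<b≤a
reduced forms (13, 0, 14) vs (13, 0, 14) ⇒ equivalent

yes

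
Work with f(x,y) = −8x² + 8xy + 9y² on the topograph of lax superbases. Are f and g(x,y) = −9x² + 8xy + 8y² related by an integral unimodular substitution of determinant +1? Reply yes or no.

D₁ = 352, D₂ = 352
river cycle of f (length 6): (9, 10, -7), (-7, 18, 1), (1, 18, -7), (-7, 10, 9), (9, 8, -8), (-8, 8, 9)
river cycle of g (length 6): (8, 8, -9), (-9, 10, 7), (7, 18, -1), (-1, 18, 7), (7, 10, -9), (-9, 8, 8)
cycles differ ⇒ inequivalent

no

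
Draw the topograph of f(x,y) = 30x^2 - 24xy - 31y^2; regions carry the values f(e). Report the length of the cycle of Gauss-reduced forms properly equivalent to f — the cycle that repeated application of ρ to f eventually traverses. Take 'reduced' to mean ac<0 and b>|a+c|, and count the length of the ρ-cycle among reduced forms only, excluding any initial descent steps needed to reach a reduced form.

D = 4296, ⌊√D⌋ = 65
descent: ρ → (-31,24,30)  [lands on river]
river: ρ → (30,36,-25)
river: ρ → (-25,64,2)
river: ρ → (2,64,-25)
river: ρ → (-25,36,30)
river: ρ → (30,24,-31)
river: ρ → (-31,38,23)
river: ρ → (23,54,-15)
river: ρ → (-15,36,50)
river: ρ → (50,64,-1)
river: ρ → (-1,64,50)
river: ρ → (50,36,-15)
river: ρ → (-15,54,23)
river: ρ → (23,38,-31)
ρ-cycle length = 14 (tail of 1 descent step not counted)

14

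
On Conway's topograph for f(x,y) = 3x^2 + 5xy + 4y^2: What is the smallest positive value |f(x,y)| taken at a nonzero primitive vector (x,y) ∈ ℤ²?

translate: b→-1 (≡5 mod 6), so (3,5,4)→(3,-1,2)
flip: (3,-1,2)→(2,1,3)
reduced (well bottom): (2,1,3) with a≤c, −a<b≤a
well minimum = a = 2

2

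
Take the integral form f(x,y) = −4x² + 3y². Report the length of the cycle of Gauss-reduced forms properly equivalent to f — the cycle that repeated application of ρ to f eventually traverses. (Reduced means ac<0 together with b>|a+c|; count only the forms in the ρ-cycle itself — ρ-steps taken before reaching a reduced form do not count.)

D = 48, ⌊√D⌋ = 6
descent: ρ → (3,6,-1)  [lands on river]
river: ρ → (-1,6,3)
ρ-cycle length = 2 (tail of 1 descent step not counted)

2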